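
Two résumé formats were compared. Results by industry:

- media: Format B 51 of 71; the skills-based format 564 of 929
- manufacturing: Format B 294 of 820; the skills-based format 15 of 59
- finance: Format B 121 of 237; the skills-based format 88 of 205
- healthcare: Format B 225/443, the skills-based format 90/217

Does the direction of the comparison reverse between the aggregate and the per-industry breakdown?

Media: Format B 51/71 = 71.8%, the skills-based format 564/929 = 60.7% → Format B
Manufacturing: Format B 294/820 = 35.9%, the skills-based format 15/59 = 25.4% → Format B
Finance: Format B 121/237 = 51.1%, the skills-based format 88/205 = 42.9% → Format B
Healthcare: Format B 225/443 = 50.8%, the skills-based format 90/217 = 41.5% → Format B
Overall: Format B 691/1571 = 44.0%, the skills-based format 757/1410 = 53.7% → the skills-based format
Format B wins each industry group but the skills-based format wins overall — the comparison reverses. Format B's applications skew toward manufacturing, which has a lower base rate.

Yes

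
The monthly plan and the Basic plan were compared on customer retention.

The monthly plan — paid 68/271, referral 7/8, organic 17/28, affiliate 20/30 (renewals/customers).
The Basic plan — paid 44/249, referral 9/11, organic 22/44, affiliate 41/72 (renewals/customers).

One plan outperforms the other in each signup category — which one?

Paid: the monthly plan 68/271 = 25.1%, the Basic plan 44/249 = 17.7% → the monthly plan
Referral: the monthly plan 7/8 = 87.5%, the Basic plan 9/11 = 81.8% → the monthly plan
Organic: the monthly plan 17/28 = 60.7%, the Basic plan 22/44 = 50.0% → the monthly plan
Affiliate: the monthly plan 20/30 = 66.7%, the Basic plan 41/72 = 56.9% → the monthly plan
The monthly plan has the higher rate in all 4 groups.

the monthly plan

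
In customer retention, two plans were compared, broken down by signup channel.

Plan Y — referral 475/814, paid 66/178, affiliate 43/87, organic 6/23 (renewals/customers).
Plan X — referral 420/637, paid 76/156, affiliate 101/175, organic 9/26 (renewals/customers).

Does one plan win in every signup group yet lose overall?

No

Referral: Plan Y 475/814 = 58.4%, Plan X 420/637 = 65.9% → Plan X
Paid: Plan Y 66/178 = 37.1%, Plan X 76/156 = 48.7% → Plan X
Affiliate: Plan Y 43/87 = 49.4%, Plan X 101/175 = 57.7% → Plan X
Organic: Plan Y 6/23 = 26.1%, Plan X 9/26 = 34.6% → Plan X
Overall: Plan Y 590/1102 = 53.5%, Plan X 606/994 = 61.0% → Plan X
Plan X wins overall and in every signup group — no reversal.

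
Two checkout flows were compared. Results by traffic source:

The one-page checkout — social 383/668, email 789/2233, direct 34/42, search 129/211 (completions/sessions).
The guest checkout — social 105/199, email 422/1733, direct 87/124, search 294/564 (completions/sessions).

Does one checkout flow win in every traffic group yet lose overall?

No

Social: the one-page checkout 383/668 = 57.3%, the guest checkout 105/199 = 52.8% → the one-page checkout
Email: the one-page checkout 789/2233 = 35.3%, the guest checkout 422/1733 = 24.4% → the one-page checkout
Direct: the one-page checkout 34/42 = 81.0%, the guest checkout 87/124 = 70.2% → the one-page checkout
Search: the one-page checkout 129/211 = 61.1%, the guest checkout 294/564 = 52.1% → the one-page checkout
Overall: the one-page checkout 1335/3154 = 42.3%, the guest checkout 908/2620 = 34.7% → the one-page checkout
The one-page checkout wins overall and in every traffic group — no reversal.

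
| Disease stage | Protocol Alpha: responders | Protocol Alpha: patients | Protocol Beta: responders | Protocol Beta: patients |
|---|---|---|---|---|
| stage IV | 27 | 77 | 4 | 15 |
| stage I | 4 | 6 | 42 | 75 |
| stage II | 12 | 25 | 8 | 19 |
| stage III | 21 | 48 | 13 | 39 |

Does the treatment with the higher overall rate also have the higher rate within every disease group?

Stage IV: Protocol Alpha 27/77 = 35.1%, Protocol Beta 4/15 = 26.7% → Protocol Alpha
Stage I: Protocol Alpha 4/6 = 66.7%, Protocol Beta 42/75 = 56.0% → Protocol Alpha
Stage II: Protocol Alpha 12/25 = 48.0%, Protocol Beta 8/19 = 42.1% → Protocol Alpha
Stage III: Protocol Alpha 21/48 = 43.8%, Protocol Beta 13/39 = 33.3% → Protocol Alpha
Overall: Protocol Alpha 64/156 = 41.0%, Protocol Beta 67/148 = 45.3% → Protocol Beta
Protocol Alpha wins each disease group but Protocol Beta wins overall — the comparison reverses. Protocol Alpha's patients skew toward stage IV, which has a lower base rate.

No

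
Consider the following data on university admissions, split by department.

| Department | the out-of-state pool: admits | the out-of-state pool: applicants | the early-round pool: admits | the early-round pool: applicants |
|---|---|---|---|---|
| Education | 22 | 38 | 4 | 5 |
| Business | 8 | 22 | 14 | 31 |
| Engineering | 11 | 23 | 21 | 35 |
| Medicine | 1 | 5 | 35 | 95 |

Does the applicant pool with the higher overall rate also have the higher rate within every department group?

No

Education: the out-of-state pool 22/38 = 57.9%, the early-round pool 4/5 = 80.0% → the early-round pool
Business: the out-of-state pool 8/22 = 36.4%, the early-round pool 14/31 = 45.2% → the early-round pool
Engineering: the out-of-state pool 11/23 = 47.8%, the early-round pool 21/35 = 60.0% → the early-round pool
Medicine: the out-of-state pool 1/5 = 20.0%, the early-round pool 35/95 = 36.8% → the early-round pool
Overall: the out-of-state pool 42/88 = 47.7%, the early-round pool 74/166 = 44.6% → the out-of-state pool
The early-round pool wins each department group but the out-of-state pool wins overall — the comparison reverses. The early-round pool's applicants skew toward Medicine, which has a lower base rate.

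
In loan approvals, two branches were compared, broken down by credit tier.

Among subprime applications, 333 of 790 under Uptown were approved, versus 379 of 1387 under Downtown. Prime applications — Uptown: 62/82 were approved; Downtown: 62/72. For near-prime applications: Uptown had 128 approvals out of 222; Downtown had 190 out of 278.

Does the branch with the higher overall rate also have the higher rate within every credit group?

No

Subprime: Uptown 333/790 = 42.2%, Downtown 379/1387 = 27.3% → Uptown
Prime: Uptown 62/82 = 75.6%, Downtown 62/72 = 86.1% → Downtown
Near-prime: Uptown 128/222 = 57.7%, Downtown 190/278 = 68.3% → Downtown
Overall: Uptown 523/1094 = 47.8%, Downtown 631/1737 = 36.3% → Uptown
Neither sweeps: Uptown wins 1 of 3 groups, Downtown wins 2. Uptown wins overall but not every group — no Simpson reversal.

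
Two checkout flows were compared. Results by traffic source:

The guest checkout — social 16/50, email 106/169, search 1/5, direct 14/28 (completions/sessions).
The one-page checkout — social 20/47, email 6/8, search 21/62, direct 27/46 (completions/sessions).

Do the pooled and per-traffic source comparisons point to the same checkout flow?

No

Social: the guest checkout 16/50 = 32.0%, the one-page checkout 20/47 = 42.6% → the one-page checkout
Email: the guest checkout 106/169 = 62.7%, the one-page checkout 6/8 = 75.0% → the one-page checkout
Search: the guest checkout 1/5 = 20.0%, the one-page checkout 21/62 = 33.9% → the one-page checkout
Direct: the guest checkout 14/28 = 50.0%, the one-page checkout 27/46 = 58.7% → the one-page checkout
Overall: the guest checkout 137/252 = 54.4%, the one-page checkout 74/163 = 45.4% → the guest checkout
The one-page checkout wins each traffic group but the guest checkout wins overall — the comparison reverses. The one-page checkout's sessions skew toward search, which has a lower base rate.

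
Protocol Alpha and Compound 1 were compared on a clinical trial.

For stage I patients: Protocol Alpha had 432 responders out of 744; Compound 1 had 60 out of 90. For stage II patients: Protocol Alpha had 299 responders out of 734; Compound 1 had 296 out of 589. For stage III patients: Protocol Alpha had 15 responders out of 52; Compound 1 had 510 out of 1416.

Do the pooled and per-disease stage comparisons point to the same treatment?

No

Stage I: Protocol Alpha 432/744 = 58.1%, Compound 1 60/90 = 66.7% → Compound 1
Stage II: Protocol Alpha 299/734 = 40.7%, Compound 1 296/589 = 50.3% → Compound 1
Stage III: Protocol Alpha 15/52 = 28.8%, Compound 1 510/1416 = 36.0% → Compound 1
Overall: Protocol Alpha 746/1530 = 48.8%, Compound 1 866/2095 = 41.3% → Protocol Alpha
Compound 1 wins each disease group but Protocol Alpha wins overall — the comparison reverses. Compound 1's patients skew toward stage III, which has a lower base rate.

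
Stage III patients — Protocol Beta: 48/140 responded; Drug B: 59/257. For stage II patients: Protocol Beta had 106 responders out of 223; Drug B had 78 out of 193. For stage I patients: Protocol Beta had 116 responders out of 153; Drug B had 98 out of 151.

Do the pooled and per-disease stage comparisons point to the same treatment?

Yes

Stage III: Protocol Beta 48/140 = 34.3%, Drug B 59/257 = 23.0% → Protocol Beta
Stage II: Protocol Beta 106/223 = 47.5%, Drug B 78/193 = 40.4% → Protocol Beta
Stage I: Protocol Beta 116/153 = 75.8%, Drug B 98/151 = 64.9% → Protocol Beta
Overall: Protocol Beta 270/516 = 52.3%, Drug B 235/601 = 39.1% → Protocol Beta
Protocol Beta wins overall and in every disease group — no reversal.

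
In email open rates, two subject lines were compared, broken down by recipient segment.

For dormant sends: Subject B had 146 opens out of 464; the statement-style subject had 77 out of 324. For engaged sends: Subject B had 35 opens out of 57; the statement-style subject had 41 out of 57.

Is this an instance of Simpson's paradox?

Dormant: Subject B 146/464 = 31.5%, the statement-style subject 77/324 = 23.8% → Subject B
Engaged: Subject B 35/57 = 61.4%, the statement-style subject 41/57 = 71.9% → the statement-style subject
Overall: Subject B 181/521 = 34.7%, the statement-style subject 118/381 = 31.0% → Subject B
Neither sweeps: Subject B wins 1 of 2 groups, the statement-style subject wins 1. Subject B wins overall but not every group — no Simpson reversal.

No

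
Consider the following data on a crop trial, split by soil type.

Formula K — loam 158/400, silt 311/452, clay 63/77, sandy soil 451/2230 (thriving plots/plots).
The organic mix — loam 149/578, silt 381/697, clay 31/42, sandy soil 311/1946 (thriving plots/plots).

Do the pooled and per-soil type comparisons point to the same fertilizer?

Yes

Loam: Formula K 158/400 = 39.5%, the organic mix 149/578 = 25.8% → Formula K
Silt: Formula K 311/452 = 68.8%, the organic mix 381/697 = 54.7% → Formula K
Clay: Formula K 63/77 = 81.8%, the organic mix 31/42 = 73.8% → Formula K
Sandy soil: Formula K 451/2230 = 20.2%, the organic mix 311/1946 = 16.0% → Formula K
Overall: Formula K 983/3159 = 31.1%, the organic mix 872/3263 = 26.7% → Formula K
Formula K wins overall and in every soil group — no reversal.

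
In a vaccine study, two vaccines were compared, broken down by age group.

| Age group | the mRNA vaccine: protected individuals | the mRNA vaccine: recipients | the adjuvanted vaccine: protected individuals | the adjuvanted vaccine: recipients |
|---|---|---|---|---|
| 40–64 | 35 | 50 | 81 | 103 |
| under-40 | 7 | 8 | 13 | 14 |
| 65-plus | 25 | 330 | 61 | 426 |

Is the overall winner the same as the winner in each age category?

Yes

40–64: the mRNA vaccine 35/50 = 70.0%, the adjuvanted vaccine 81/103 = 78.6% → the adjuvanted vaccine
Under-40: the mRNA vaccine 7/8 = 87.5%, the adjuvanted vaccine 13/14 = 92.9% → the adjuvanted vaccine
65-plus: the mRNA vaccine 25/330 = 7.6%, the adjuvanted vaccine 61/426 = 14.3% → the adjuvanted vaccine
Overall: the mRNA vaccine 67/388 = 17.3%, the adjuvanted vaccine 155/543 = 28.5% → the adjuvanted vaccine
The adjuvanted vaccine wins overall and in every age group — no reversal.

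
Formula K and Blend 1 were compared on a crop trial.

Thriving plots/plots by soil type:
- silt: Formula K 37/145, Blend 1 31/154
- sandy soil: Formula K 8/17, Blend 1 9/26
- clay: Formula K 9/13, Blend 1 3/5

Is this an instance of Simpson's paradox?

No

Silt: Formula K 37/145 = 25.5%, Blend 1 31/154 = 20.1% → Formula K
Sandy soil: Formula K 8/17 = 47.1%, Blend 1 9/26 = 34.6% → Formula K
Clay: Formula K 9/13 = 69.2%, Blend 1 3/5 = 60.0% → Formula K
Overall: Formula K 54/175 = 30.9%, Blend 1 43/185 = 23.2% → Formula K
Formula K wins overall and in every soil group — no reversal.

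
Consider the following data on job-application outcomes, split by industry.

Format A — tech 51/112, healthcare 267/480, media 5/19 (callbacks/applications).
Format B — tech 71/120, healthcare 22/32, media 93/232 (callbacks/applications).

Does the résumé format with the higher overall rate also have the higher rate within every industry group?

Tech: Format A 51/112 = 45.5%, Format B 71/120 = 59.2% → Format B
Healthcare: Format A 267/480 = 55.6%, Format B 22/32 = 68.8% → Format B
Media: Format A 5/19 = 26.3%, Format B 93/232 = 40.1% → Format B
Overall: Format A 323/611 = 52.9%, Format B 186/384 = 48.4% → Format A
Format B wins each industry group but Format A wins overall — the comparison reverses. Format B's applications skew toward media, which has a lower base rate.

No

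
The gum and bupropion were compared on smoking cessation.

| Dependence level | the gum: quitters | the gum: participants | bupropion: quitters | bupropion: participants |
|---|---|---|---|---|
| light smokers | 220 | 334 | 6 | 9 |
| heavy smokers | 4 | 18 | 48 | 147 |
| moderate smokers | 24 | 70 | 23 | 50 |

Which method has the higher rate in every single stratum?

bupropion

Light smokers: the gum 220/334 = 65.9%, bupropion 6/9 = 66.7% → bupropion
Heavy smokers: the gum 4/18 = 22.2%, bupropion 48/147 = 32.7% → bupropion
Moderate smokers: the gum 24/70 = 34.3%, bupropion 23/50 = 46.0% → bupropion
Bupropion has the higher rate in all 3 groups.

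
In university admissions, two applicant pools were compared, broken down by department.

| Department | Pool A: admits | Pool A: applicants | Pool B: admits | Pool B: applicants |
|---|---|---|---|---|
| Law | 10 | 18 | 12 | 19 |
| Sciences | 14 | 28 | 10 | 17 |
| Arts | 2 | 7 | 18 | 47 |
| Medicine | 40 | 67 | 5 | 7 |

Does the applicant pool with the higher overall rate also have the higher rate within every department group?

No

Law: Pool A 10/18 = 55.6%, Pool B 12/19 = 63.2% → Pool B
Sciences: Pool A 14/28 = 50.0%, Pool B 10/17 = 58.8% → Pool B
Arts: Pool A 2/7 = 28.6%, Pool B 18/47 = 38.3% → Pool B
Medicine: Pool A 40/67 = 59.7%, Pool B 5/7 = 71.4% → Pool B
Overall: Pool A 66/120 = 55.0%, Pool B 45/90 = 50.0% → Pool A
Pool B wins each department group but Pool A wins overall — the comparison reverses. Pool B's applicants skew toward Arts, which has a lower base rate.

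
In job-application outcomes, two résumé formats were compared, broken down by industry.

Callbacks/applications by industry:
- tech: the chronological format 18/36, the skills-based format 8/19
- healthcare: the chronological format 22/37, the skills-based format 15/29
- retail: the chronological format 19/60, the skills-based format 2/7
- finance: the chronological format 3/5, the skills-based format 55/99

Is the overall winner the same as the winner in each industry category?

Tech: the chronological format 18/36 = 50.0%, the skills-based format 8/19 = 42.1% → the chronological format
Healthcare: the chronological format 22/37 = 59.5%, the skills-based format 15/29 = 51.7% → the chronological format
Retail: the chronological format 19/60 = 31.7%, the skills-based format 2/7 = 28.6% → the chronological format
Finance: the chronological format 3/5 = 60.0%, the skills-based format 55/99 = 55.6% → the chronological format
Overall: the chronological format 62/138 = 44.9%, the skills-based format 80/154 = 51.9% → the skills-based format
The chronological format wins each industry group but the skills-based format wins overall — the comparison reverses. The chronological format's applications skew toward retail, which has a lower base rate.

No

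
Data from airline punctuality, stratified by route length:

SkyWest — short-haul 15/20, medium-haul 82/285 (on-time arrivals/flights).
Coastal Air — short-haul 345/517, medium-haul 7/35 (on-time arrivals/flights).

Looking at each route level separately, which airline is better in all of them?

Short-haul: SkyWest 15/20 = 75.0%, Coastal Air 345/517 = 66.7% → SkyWest
Medium-haul: SkyWest 82/285 = 28.8%, Coastal Air 7/35 = 20.0% → SkyWest
SkyWest has the higher rate in both groups.

SkyWest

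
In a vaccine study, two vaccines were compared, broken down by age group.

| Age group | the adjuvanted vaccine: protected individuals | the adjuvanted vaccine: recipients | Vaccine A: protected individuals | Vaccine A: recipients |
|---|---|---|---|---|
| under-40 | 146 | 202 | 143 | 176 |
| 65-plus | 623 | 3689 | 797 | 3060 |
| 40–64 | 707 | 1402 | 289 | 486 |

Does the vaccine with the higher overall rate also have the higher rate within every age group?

Yes

Under-40: the adjuvanted vaccine 146/202 = 72.3%, Vaccine A 143/176 = 81.2% → Vaccine A
65-plus: the adjuvanted vaccine 623/3689 = 16.9%, Vaccine A 797/3060 = 26.0% → Vaccine A
40–64: the adjuvanted vaccine 707/1402 = 50.4%, Vaccine A 289/486 = 59.5% → Vaccine A
Overall: the adjuvanted vaccine 1476/5293 = 27.9%, Vaccine A 1229/3722 = 33.0% → Vaccine A
Vaccine A wins overall and in every age group — no reversal.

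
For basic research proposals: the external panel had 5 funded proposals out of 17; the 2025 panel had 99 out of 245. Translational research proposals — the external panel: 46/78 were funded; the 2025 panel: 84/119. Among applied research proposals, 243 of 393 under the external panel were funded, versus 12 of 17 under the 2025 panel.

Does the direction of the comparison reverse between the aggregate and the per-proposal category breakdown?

Yes

Basic research: the external panel 5/17 = 29.4%, the 2025 panel 99/245 = 40.4% → the 2025 panel
Translational research: the external panel 46/78 = 59.0%, the 2025 panel 84/119 = 70.6% → the 2025 panel
Applied research: the external panel 243/393 = 61.8%, the 2025 panel 12/17 = 70.6% → the 2025 panel
Overall: the external panel 294/488 = 60.2%, the 2025 panel 195/381 = 51.2% → the external panel
The 2025 panel wins each proposal group but the external panel wins overall — the comparison reverses. The 2025 panel's proposals skew toward basic research, which has a lower base rate.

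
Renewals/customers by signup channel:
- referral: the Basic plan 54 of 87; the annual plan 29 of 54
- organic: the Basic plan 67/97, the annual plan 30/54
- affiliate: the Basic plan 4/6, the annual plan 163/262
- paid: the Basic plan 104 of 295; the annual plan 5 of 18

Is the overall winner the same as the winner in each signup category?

No

Referral: the Basic plan 54/87 = 62.1%, the annual plan 29/54 = 53.7% → the Basic plan
Organic: the Basic plan 67/97 = 69.1%, the annual plan 30/54 = 55.6% → the Basic plan
Affiliate: the Basic plan 4/6 = 66.7%, the annual plan 163/262 = 62.2% → the Basic plan
Paid: the Basic plan 104/295 = 35.3%, the annual plan 5/18 = 27.8% → the Basic plan
Overall: the Basic plan 229/485 = 47.2%, the annual plan 227/388 = 58.5% → the annual plan
The Basic plan wins each signup group but the annual plan wins overall — the comparison reverses. The Basic plan's customers skew toward paid, which has a lower base rate.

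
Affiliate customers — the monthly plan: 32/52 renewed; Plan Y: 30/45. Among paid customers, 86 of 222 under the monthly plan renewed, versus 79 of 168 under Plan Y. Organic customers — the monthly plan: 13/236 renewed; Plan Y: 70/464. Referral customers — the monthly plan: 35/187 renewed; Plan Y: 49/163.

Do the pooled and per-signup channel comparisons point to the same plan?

Yes

Affiliate: the monthly plan 32/52 = 61.5%, Plan Y 30/45 = 66.7% → Plan Y
Paid: the monthly plan 86/222 = 38.7%, Plan Y 79/168 = 47.0% → Plan Y
Organic: the monthly plan 13/236 = 5.5%, Plan Y 70/464 = 15.1% → Plan Y
Referral: the monthly plan 35/187 = 18.7%, Plan Y 49/163 = 30.1% → Plan Y
Overall: the monthly plan 166/697 = 23.8%, Plan Y 228/840 = 27.1% → Plan Y
Plan Y wins overall and in every signup group — no reversal.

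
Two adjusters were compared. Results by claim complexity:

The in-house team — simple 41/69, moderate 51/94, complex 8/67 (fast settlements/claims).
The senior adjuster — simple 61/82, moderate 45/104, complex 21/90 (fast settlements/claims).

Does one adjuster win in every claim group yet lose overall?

No

Simple: the in-house team 41/69 = 59.4%, the senior adjuster 61/82 = 74.4% → the senior adjuster
Moderate: the in-house team 51/94 = 54.3%, the senior adjuster 45/104 = 43.3% → the in-house team
Complex: the in-house team 8/67 = 11.9%, the senior adjuster 21/90 = 23.3% → the senior adjuster
Overall: the in-house team 100/230 = 43.5%, the senior adjuster 127/276 = 46.0% → the senior adjuster
Neither sweeps: the in-house team wins 1 of 3 groups, the senior adjuster wins 2. The senior adjuster wins overall but not every group — no Simpson reversal.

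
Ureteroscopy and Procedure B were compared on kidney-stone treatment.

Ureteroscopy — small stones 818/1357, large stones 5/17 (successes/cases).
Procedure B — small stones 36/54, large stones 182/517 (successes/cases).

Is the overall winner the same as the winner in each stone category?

Small stones: ureteroscopy 818/1357 = 60.3%, Procedure B 36/54 = 66.7% → Procedure B
Large stones: ureteroscopy 5/17 = 29.4%, Procedure B 182/517 = 35.2% → Procedure B
Overall: ureteroscopy 823/1374 = 59.9%, Procedure B 218/571 = 38.2% → ureteroscopy
Procedure B wins each stone group but ureteroscopy wins overall — the comparison reverses. Procedure B's cases skew toward large stones, which has a lower base rate.

No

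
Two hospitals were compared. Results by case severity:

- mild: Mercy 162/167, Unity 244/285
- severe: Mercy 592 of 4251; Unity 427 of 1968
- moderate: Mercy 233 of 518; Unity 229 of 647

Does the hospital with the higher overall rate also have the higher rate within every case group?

Mild: Mercy 162/167 = 97.0%, Unity 244/285 = 85.6% → Mercy
Severe: Mercy 592/4251 = 13.9%, Unity 427/1968 = 21.7% → Unity
Moderate: Mercy 233/518 = 45.0%, Unity 229/647 = 35.4% → Mercy
Overall: Mercy 987/4936 = 20.0%, Unity 900/2900 = 31.0% → Unity
Neither sweeps: Mercy wins 2 of 3 groups, Unity wins 1. Unity wins overall but not every group — no Simpson reversal.

No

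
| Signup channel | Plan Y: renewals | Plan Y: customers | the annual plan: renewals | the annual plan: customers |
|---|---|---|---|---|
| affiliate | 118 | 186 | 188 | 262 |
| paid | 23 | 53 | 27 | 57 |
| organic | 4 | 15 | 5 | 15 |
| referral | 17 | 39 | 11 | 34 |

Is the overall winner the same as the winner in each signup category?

No

Affiliate: Plan Y 118/186 = 63.4%, the annual plan 188/262 = 71.8% → the annual plan
Paid: Plan Y 23/53 = 43.4%, the annual plan 27/57 = 47.4% → the annual plan
Organic: Plan Y 4/15 = 26.7%, the annual plan 5/15 = 33.3% → the annual plan
Referral: Plan Y 17/39 = 43.6%, the annual plan 11/34 = 32.4% → Plan Y
Overall: Plan Y 162/293 = 55.3%, the annual plan 231/368 = 62.8% → the annual plan
Neither sweeps: Plan Y wins 1 of 4 groups, the annual plan wins 3. The annual plan wins overall but not every group — no Simpson reversal.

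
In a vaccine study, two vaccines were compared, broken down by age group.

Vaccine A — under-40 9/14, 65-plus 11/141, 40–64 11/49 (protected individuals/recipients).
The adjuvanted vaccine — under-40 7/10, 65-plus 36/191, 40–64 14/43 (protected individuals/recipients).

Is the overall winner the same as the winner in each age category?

Yes

Under-40: Vaccine A 9/14 = 64.3%, the adjuvanted vaccine 7/10 = 70.0% → the adjuvanted vaccine
65-plus: Vaccine A 11/141 = 7.8%, the adjuvanted vaccine 36/191 = 18.8% → the adjuvanted vaccine
40–64: Vaccine A 11/49 = 22.4%, the adjuvanted vaccine 14/43 = 32.6% → the adjuvanted vaccine
Overall: Vaccine A 31/204 = 15.2%, the adjuvanted vaccine 57/244 = 23.4% → the adjuvanted vaccine
The adjuvanted vaccine wins overall and in every age group — no reversal.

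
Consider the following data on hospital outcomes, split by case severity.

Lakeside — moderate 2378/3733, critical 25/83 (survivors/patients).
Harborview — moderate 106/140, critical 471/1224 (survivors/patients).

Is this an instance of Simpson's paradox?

Moderate: Lakeside 2378/3733 = 63.7%, Harborview 106/140 = 75.7% → Harborview
Critical: Lakeside 25/83 = 30.1%, Harborview 471/1224 = 38.5% → Harborview
Overall: Lakeside 2403/3816 = 63.0%, Harborview 577/1364 = 42.3% → Lakeside
Harborview wins each case group but Lakeside wins overall — the comparison reverses. Harborview's patients skew toward critical, which has a lower base rate.

Yes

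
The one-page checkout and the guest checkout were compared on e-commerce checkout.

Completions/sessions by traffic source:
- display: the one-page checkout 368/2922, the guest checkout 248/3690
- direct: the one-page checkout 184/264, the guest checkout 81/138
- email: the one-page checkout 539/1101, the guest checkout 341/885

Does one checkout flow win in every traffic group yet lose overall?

No

Display: the one-page checkout 368/2922 = 12.6%, the guest checkout 248/3690 = 6.7% → the one-page checkout
Direct: the one-page checkout 184/264 = 69.7%, the guest checkout 81/138 = 58.7% → the one-page checkout
Email: the one-page checkout 539/1101 = 49.0%, the guest checkout 341/885 = 38.5% → the one-page checkout
Overall: the one-page checkout 1091/4287 = 25.4%, the guest checkout 670/4713 = 14.2% → the one-page checkout
The one-page checkout wins overall and in every traffic group — no reversal.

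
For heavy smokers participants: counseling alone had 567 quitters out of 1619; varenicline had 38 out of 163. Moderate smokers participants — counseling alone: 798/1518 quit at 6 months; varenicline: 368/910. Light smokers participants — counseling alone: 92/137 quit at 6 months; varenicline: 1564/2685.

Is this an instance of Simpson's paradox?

Yes

Heavy smokers: counseling alone 567/1619 = 35.0%, varenicline 38/163 = 23.3% → counseling alone
Moderate smokers: counseling alone 798/1518 = 52.6%, varenicline 368/910 = 40.4% → counseling alone
Light smokers: counseling alone 92/137 = 67.2%, varenicline 1564/2685 = 58.2% → counseling alone
Overall: counseling alone 1457/3274 = 44.5%, varenicline 1970/3758 = 52.4% → varenicline
Counseling alone wins each dependence group but varenicline wins overall — the comparison reverses. Counseling alone's participants skew toward heavy smokers, which has a lower base rate.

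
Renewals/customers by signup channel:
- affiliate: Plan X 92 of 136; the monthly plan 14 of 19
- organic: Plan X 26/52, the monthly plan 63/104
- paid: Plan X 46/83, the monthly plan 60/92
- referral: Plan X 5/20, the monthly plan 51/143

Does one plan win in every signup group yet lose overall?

Yes

Affiliate: Plan X 92/136 = 67.6%, the monthly plan 14/19 = 73.7% → the monthly plan
Organic: Plan X 26/52 = 50.0%, the monthly plan 63/104 = 60.6% → the monthly plan
Paid: Plan X 46/83 = 55.4%, the monthly plan 60/92 = 65.2% → the monthly plan
Referral: Plan X 5/20 = 25.0%, the monthly plan 51/143 = 35.7% → the monthly plan
Overall: Plan X 169/291 = 58.1%, the monthly plan 188/358 = 52.5% → Plan X
The monthly plan wins each signup group but Plan X wins overall — the comparison reverses. The monthly plan's customers skew toward referral, which has a lower base rate.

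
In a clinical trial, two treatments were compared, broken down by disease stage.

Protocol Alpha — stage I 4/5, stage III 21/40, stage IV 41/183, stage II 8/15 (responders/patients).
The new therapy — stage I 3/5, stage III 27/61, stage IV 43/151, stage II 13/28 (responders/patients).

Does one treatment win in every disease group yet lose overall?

Stage I: Protocol Alpha 4/5 = 80.0%, the new therapy 3/5 = 60.0% → Protocol Alpha
Stage III: Protocol Alpha 21/40 = 52.5%, the new therapy 27/61 = 44.3% → Protocol Alpha
Stage IV: Protocol Alpha 41/183 = 22.4%, the new therapy 43/151 = 28.5% → the new therapy
Stage II: Protocol Alpha 8/15 = 53.3%, the new therapy 13/28 = 46.4% → Protocol Alpha
Overall: Protocol Alpha 74/243 = 30.5%, the new therapy 86/245 = 35.1% → the new therapy
Neither sweeps: Protocol Alpha wins 3 of 4 groups, the new therapy wins 1. The new therapy wins overall but not every group — no Simpson reversal.

No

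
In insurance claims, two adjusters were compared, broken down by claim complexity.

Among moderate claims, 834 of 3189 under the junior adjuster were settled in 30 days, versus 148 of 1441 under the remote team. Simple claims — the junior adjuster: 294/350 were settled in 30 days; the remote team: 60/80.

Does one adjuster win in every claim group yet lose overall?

No

Moderate: the junior adjuster 834/3189 = 26.2%, the remote team 148/1441 = 10.3% → the junior adjuster
Simple: the junior adjuster 294/350 = 84.0%, the remote team 60/80 = 75.0% → the junior adjuster
Overall: the junior adjuster 1128/3539 = 31.9%, the remote team 208/1521 = 13.7% → the junior adjuster
The junior adjuster wins overall and in every claim group — no reversal.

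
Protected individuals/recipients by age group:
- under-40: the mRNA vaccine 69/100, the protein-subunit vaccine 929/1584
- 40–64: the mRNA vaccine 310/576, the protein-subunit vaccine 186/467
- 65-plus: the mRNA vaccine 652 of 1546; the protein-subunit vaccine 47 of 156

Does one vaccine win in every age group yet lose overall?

Under-40: the mRNA vaccine 69/100 = 69.0%, the protein-subunit vaccine 929/1584 = 58.6% → the mRNA vaccine
40–64: the mRNA vaccine 310/576 = 53.8%, the protein-subunit vaccine 186/467 = 39.8% → the mRNA vaccine
65-plus: the mRNA vaccine 652/1546 = 42.2%, the protein-subunit vaccine 47/156 = 30.1% → the mRNA vaccine
Overall: the mRNA vaccine 1031/2222 = 46.4%, the protein-subunit vaccine 1162/2207 = 52.7% → the protein-subunit vaccine
The mRNA vaccine wins each age group but the protein-subunit vaccine wins overall — the comparison reverses. The mRNA vaccine's recipients skew toward 65-plus, which has a lower base rate.

Yes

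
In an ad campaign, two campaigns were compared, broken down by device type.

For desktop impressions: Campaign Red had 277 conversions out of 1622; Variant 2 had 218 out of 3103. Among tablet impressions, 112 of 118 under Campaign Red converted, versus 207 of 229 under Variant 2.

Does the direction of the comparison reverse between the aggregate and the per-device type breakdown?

Desktop: Campaign Red 277/1622 = 17.1%, Variant 2 218/3103 = 7.0% → Campaign Red
Tablet: Campaign Red 112/118 = 94.9%, Variant 2 207/229 = 90.4% → Campaign Red
Overall: Campaign Red 389/1740 = 22.4%, Variant 2 425/3332 = 12.8% → Campaign Red
Campaign Red wins overall and in every device group — no reversal.

No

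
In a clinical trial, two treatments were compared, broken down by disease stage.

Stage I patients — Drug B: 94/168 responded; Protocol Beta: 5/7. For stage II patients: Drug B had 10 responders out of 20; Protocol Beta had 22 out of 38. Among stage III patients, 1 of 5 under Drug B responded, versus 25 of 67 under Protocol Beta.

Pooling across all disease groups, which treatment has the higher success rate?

Stage I: Drug B 94/168 = 56.0%, Protocol Beta 5/7 = 71.4% → Protocol Beta
Stage II: Drug B 10/20 = 50.0%, Protocol Beta 22/38 = 57.9% → Protocol Beta
Stage III: Drug B 1/5 = 20.0%, Protocol Beta 25/67 = 37.3% → Protocol Beta
Overall: Drug B 105/193 = 54.4%, Protocol Beta 52/112 = 46.4% → Drug B
(Protocol Beta wins every disease group but Drug B wins overall — Protocol Beta's patients skew toward the low-rate stage III group.)

Drug B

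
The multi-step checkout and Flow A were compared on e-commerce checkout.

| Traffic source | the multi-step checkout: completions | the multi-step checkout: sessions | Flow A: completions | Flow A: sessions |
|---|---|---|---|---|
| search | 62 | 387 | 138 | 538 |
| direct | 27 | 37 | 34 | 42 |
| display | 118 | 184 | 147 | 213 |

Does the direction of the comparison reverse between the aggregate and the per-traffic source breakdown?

Search: the multi-step checkout 62/387 = 16.0%, Flow A 138/538 = 25.7% → Flow A
Direct: the multi-step checkout 27/37 = 73.0%, Flow A 34/42 = 81.0% → Flow A
Display: the multi-step checkout 118/184 = 64.1%, Flow A 147/213 = 69.0% → Flow A
Overall: the multi-step checkout 207/608 = 34.0%, Flow A 319/793 = 40.2% → Flow A
Flow A wins overall and in every traffic group — no reversal.

No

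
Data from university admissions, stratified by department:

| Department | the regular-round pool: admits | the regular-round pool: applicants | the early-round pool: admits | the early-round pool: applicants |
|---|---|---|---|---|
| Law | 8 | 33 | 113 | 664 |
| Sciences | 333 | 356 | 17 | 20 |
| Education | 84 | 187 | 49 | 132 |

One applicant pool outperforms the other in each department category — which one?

the regular-round pool

Law: the regular-round pool 8/33 = 24.2%, the early-round pool 113/664 = 17.0% → the regular-round pool
Sciences: the regular-round pool 333/356 = 93.5%, the early-round pool 17/20 = 85.0% → the regular-round pool
Education: the regular-round pool 84/187 = 44.9%, the early-round pool 49/132 = 37.1% → the regular-round pool
The regular-round pool has the higher rate in all 3 groups.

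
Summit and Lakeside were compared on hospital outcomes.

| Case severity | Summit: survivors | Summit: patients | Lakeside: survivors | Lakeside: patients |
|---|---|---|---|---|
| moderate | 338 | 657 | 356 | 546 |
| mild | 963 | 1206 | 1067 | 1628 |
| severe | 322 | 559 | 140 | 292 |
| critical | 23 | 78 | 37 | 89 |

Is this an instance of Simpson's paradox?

No

Moderate: Summit 338/657 = 51.4%, Lakeside 356/546 = 65.2% → Lakeside
Mild: Summit 963/1206 = 79.9%, Lakeside 1067/1628 = 65.5% → Summit
Severe: Summit 322/559 = 57.6%, Lakeside 140/292 = 47.9% → Summit
Critical: Summit 23/78 = 29.5%, Lakeside 37/89 = 41.6% → Lakeside
Overall: Summit 1646/2500 = 65.8%, Lakeside 1600/2555 = 62.6% → Summit
Neither sweeps: Summit wins 2 of 4 groups, Lakeside wins 2. Summit wins overall but not every group — no Simpson reversal.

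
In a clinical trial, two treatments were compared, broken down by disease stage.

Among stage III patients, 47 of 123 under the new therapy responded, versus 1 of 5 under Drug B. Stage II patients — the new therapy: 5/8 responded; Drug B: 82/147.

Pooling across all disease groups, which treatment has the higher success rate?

Stage III: the new therapy 47/123 = 38.2%, Drug B 1/5 = 20.0% → the new therapy
Stage II: the new therapy 5/8 = 62.5%, Drug B 82/147 = 55.8% → the new therapy
Overall: the new therapy 52/131 = 39.7%, Drug B 83/152 = 54.6% → Drug B
(The new therapy wins every disease group but Drug B wins overall — the new therapy's patients skew toward the low-rate stage III group.)

Drug B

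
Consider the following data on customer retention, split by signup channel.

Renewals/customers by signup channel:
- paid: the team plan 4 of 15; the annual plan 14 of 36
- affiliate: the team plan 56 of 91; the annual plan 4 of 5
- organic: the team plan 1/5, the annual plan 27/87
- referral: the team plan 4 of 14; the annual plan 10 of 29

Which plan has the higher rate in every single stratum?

the annual plan

Paid: the team plan 4/15 = 26.7%, the annual plan 14/36 = 38.9% → the annual plan
Affiliate: the team plan 56/91 = 61.5%, the annual plan 4/5 = 80.0% → the annual plan
Organic: the team plan 1/5 = 20.0%, the annual plan 27/87 = 31.0% → the annual plan
Referral: the team plan 4/14 = 28.6%, the annual plan 10/29 = 34.5% → the annual plan
The annual plan has the higher rate in all 4 groups.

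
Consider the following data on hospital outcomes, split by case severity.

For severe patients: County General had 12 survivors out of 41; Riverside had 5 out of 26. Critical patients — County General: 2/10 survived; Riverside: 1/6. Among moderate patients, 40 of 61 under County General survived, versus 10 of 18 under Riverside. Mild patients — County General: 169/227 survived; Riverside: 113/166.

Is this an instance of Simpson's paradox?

Severe: County General 12/41 = 29.3%, Riverside 5/26 = 19.2% → County General
Critical: County General 2/10 = 20.0%, Riverside 1/6 = 16.7% → County General
Moderate: County General 40/61 = 65.6%, Riverside 10/18 = 55.6% → County General
Mild: County General 169/227 = 74.4%, Riverside 113/166 = 68.1% → County General
Overall: County General 223/339 = 65.8%, Riverside 129/216 = 59.7% → County General
County General wins overall and in every case group — no reversal.

No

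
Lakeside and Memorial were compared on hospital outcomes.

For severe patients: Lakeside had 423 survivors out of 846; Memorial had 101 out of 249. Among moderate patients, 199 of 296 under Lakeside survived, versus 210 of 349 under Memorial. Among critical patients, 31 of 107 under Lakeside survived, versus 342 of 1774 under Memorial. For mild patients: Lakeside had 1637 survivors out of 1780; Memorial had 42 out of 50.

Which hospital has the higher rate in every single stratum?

Lakeside

Severe: Lakeside 423/846 = 50.0%, Memorial 101/249 = 40.6% → Lakeside
Moderate: Lakeside 199/296 = 67.2%, Memorial 210/349 = 60.2% → Lakeside
Critical: Lakeside 31/107 = 29.0%, Memorial 342/1774 = 19.3% → Lakeside
Mild: Lakeside 1637/1780 = 92.0%, Memorial 42/50 = 84.0% → Lakeside
Lakeside has the higher rate in all 4 groups.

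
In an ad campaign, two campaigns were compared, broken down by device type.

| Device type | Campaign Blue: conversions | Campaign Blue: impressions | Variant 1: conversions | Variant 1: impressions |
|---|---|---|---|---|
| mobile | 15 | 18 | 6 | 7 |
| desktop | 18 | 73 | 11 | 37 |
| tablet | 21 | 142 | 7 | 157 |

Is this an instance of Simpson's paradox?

Mobile: Campaign Blue 15/18 = 83.3%, Variant 1 6/7 = 85.7% → Variant 1
Desktop: Campaign Blue 18/73 = 24.7%, Variant 1 11/37 = 29.7% → Variant 1
Tablet: Campaign Blue 21/142 = 14.8%, Variant 1 7/157 = 4.5% → Campaign Blue
Overall: Campaign Blue 54/233 = 23.2%, Variant 1 24/201 = 11.9% → Campaign Blue
Neither sweeps: Campaign Blue wins 1 of 3 groups, Variant 1 wins 2. Campaign Blue wins overall but not every group — no Simpson reversal.

No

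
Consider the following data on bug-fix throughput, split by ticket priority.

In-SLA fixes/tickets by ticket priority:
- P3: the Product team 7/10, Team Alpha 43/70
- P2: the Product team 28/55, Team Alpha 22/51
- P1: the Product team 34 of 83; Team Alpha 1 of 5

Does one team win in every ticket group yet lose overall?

P3: the Product team 7/10 = 70.0%, Team Alpha 43/70 = 61.4% → the Product team
P2: the Product team 28/55 = 50.9%, Team Alpha 22/51 = 43.1% → the Product team
P1: the Product team 34/83 = 41.0%, Team Alpha 1/5 = 20.0% → the Product team
Overall: the Product team 69/148 = 46.6%, Team Alpha 66/126 = 52.4% → Team Alpha
The Product team wins each ticket group but Team Alpha wins overall — the comparison reverses. The Product team's tickets skew toward P1, which has a lower base rate.

Yes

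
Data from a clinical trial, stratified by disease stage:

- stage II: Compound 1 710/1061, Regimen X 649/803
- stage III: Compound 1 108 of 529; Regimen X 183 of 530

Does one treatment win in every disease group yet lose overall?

No

Stage II: Compound 1 710/1061 = 66.9%, Regimen X 649/803 = 80.8% → Regimen X
Stage III: Compound 1 108/529 = 20.4%, Regimen X 183/530 = 34.5% → Regimen X
Overall: Compound 1 818/1590 = 51.4%, Regimen X 832/1333 = 62.4% → Regimen X
Regimen X wins overall and in every disease group — no reversal.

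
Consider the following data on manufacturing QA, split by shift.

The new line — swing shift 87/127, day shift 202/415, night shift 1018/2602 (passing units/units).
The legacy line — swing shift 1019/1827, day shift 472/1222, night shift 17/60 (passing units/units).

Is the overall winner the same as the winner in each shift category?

No

Swing shift: the new line 87/127 = 68.5%, the legacy line 1019/1827 = 55.8% → the new line
Day shift: the new line 202/415 = 48.7%, the legacy line 472/1222 = 38.6% → the new line
Night shift: the new line 1018/2602 = 39.1%, the legacy line 17/60 = 28.3% → the new line
Overall: the new line 1307/3144 = 41.6%, the legacy line 1508/3109 = 48.5% → the legacy line
The new line wins each shift group but the legacy line wins overall — the comparison reverses. The new line's units skew toward night shift, which has a lower base rate.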